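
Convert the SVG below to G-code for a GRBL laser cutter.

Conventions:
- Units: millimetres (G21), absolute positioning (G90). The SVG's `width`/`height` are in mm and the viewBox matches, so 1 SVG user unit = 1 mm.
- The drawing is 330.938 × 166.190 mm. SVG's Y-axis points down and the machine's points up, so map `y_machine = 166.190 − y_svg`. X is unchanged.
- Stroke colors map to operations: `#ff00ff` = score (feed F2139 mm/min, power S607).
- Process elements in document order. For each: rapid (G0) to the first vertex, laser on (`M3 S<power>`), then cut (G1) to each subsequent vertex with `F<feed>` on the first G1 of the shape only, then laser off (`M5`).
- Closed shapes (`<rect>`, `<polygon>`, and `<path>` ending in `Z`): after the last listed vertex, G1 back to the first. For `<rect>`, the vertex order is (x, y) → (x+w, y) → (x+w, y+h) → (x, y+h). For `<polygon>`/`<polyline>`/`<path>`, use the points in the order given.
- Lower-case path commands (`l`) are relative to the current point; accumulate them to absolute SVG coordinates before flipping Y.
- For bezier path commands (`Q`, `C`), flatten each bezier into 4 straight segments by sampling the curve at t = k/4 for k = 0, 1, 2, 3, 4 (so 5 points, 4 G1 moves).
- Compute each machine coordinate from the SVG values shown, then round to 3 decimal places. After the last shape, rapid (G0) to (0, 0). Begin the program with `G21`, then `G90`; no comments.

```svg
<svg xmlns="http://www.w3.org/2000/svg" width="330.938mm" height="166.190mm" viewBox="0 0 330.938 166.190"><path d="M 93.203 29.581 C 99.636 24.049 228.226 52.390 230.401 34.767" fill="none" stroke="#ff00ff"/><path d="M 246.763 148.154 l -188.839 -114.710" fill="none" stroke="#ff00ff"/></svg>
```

G21
G90
G0 X93.203 Y136.609
M3 S607
G1 X117.048 Y135.654 F2139
G1 X163.399 Y129.482
G1 X208.951 Y125.577
G1 X230.401 Y131.423
M5
G0 X246.763 Y18.036
M3 S607
G1 X57.924 Y132.746 F2139
M5
G0 X0.000 Y0.000

viewBox `0 0 330.938 166.190` with mm width/height → 1 unit = 1 mm. Flip: y_m = 166.190 − y_svg.

**Shape 1** — `<path>` cubic bezier, stroke `#ff00ff` → score (S607, F2139). Control points (SVG): P0=(93.203,29.581), P1=(99.636,24.049), P2=(228.226,52.390), P3=(230.401,34.767); sampled at t=k/4. Machine vertices: (93.203,136.609) → (117.048,135.654) → (163.399,129.482) → (208.951,125.577) → (230.401,131.423). Open path.

**Shape 2** — `<path>` line segment, stroke `#ff00ff` → score (S607, F2139). Machine vertices: (246.763,18.036) → (57.924,132.746). Open path.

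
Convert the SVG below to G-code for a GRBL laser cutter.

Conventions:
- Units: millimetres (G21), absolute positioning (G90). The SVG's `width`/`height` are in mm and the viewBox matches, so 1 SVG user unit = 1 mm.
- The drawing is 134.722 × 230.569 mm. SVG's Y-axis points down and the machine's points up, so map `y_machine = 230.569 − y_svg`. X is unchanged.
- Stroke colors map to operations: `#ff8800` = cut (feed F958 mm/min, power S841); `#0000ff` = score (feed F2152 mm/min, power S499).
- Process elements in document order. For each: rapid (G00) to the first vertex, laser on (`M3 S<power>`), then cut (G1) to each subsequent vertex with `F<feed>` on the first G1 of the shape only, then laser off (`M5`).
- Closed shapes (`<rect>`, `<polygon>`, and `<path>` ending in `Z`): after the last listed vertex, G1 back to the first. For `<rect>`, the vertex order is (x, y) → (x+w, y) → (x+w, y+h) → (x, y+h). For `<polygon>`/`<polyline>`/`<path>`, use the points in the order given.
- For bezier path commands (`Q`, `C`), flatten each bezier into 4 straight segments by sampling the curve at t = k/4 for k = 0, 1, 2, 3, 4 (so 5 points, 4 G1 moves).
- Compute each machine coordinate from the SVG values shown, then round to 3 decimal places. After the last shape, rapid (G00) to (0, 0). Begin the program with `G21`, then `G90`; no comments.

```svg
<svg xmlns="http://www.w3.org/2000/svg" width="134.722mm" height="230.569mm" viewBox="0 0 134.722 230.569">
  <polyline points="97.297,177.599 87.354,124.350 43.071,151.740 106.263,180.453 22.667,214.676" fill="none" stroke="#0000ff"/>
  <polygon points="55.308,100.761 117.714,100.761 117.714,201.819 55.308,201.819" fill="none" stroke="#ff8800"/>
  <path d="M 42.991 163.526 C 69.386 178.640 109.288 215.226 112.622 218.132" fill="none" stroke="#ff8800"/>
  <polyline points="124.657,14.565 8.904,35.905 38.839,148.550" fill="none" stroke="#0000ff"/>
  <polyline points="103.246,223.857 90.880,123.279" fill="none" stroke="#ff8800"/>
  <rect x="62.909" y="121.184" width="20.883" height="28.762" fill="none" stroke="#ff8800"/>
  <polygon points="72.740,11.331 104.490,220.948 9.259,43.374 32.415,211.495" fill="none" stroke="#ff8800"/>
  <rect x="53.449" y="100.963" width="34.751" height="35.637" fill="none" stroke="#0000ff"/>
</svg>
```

G21
G90
G00 X97.297 Y52.970
M3 S499
G1 X87.354 Y106.219 F2152
G1 X43.071 Y78.829
G1 X106.263 Y50.116
G1 X22.667 Y15.893
M5
G00 X55.308 Y129.808
M3 S841
G1 X117.714 Y129.808 F958
G1 X117.714 Y28.750
G1 X55.308 Y28.750
G1 X55.308 Y129.808
M5
G00 X42.991 Y67.043
M3 S841
G1 X64.537 Y52.543 F958
G1 X86.454 Y35.162
G1 X104.047 Y20.070
G1 X112.622 Y12.437
M5
G00 X124.657 Y216.004
M3 S499
G1 X8.904 Y194.664 F2152
G1 X38.839 Y82.019
M5
G00 X103.246 Y6.712
M3 S841
G1 X90.880 Y107.290 F958
M5
G00 X62.909 Y109.385
M3 S841
G1 X83.792 Y109.385 F958
G1 X83.792 Y80.623
G1 X62.909 Y80.623
G1 X62.909 Y109.385
M5
G00 X72.740 Y219.238
M3 S841
G1 X104.490 Y9.621 F958
G1 X9.259 Y187.195
G1 X32.415 Y19.074
G1 X72.740 Y219.238
M5
G00 X53.449 Y129.606
M3 S499
G1 X88.200 Y129.606 F2152
G1 X88.200 Y93.969
G1 X53.449 Y93.969
G1 X53.449 Y129.606
M5
G00 X0.000 Y0.000

viewBox `0 0 134.722 230.569` with mm width/height → 1 unit = 1 mm. Flip: y_m = 230.569 − y_svg.

**Shape 1** — `<polyline>` open polyline, stroke `#0000ff` → score (S499, F2152). Machine vertices: (97.297,52.970) → (87.354,106.219) → (43.071,78.829) → (106.263,50.116) → (22.667,15.893). Open path.

**Shape 2** — `<polygon>` rectangle, stroke `#ff8800` → cut (S841, F958). Machine vertices: (55.308,129.808) → (117.714,129.808) → (117.714,28.750) → (55.308,28.750) → (55.308,129.808). Closed: final G1 returns to the first vertex.

**Shape 3** — `<path>` cubic bezier, stroke `#ff8800` → cut (S841, F958). Control points (SVG): P0=(42.991,163.526), P1=(69.386,178.640), P2=(109.288,215.226), P3=(112.622,218.132); sampled at t=k/4. Machine vertices: (42.991,67.043) → (64.537,52.543) → (86.454,35.162) → (104.047,20.070) → (112.622,12.437). Open path.

**Shape 4** — `<polyline>` open polyline, stroke `#0000ff` → score (S499, F2152). Machine vertices: (124.657,216.004) → (8.904,194.664) → (38.839,82.019). Open path.

**Shape 5** — `<polyline>` line segment, stroke `#ff8800` → cut (S841, F958). Machine vertices: (103.246,6.712) → (90.880,107.290). Open path.

**Shape 6** — `<rect>` rectangle, stroke `#ff8800` → cut (S841, F958). Machine vertices: (62.909,109.385) → (83.792,109.385) → (83.792,80.623) → (62.909,80.623) → (62.909,109.385). Closed: final G1 returns to the first vertex.

**Shape 7** — `<polygon>` closed polygon, stroke `#ff8800` → cut (S841, F958). Machine vertices: (72.740,219.238) → (104.490,9.621) → (9.259,187.195) → (32.415,19.074) → (72.740,219.238). Closed: final G1 returns to the first vertex.

**Shape 8** — `<rect>` rectangle, stroke `#0000ff` → score (S499, F2152). Machine vertices: (53.449,129.606) → (88.200,129.606) → (88.200,93.969) → (53.449,93.969) → (53.449,129.606). Closed: final G1 returns to the first vertex.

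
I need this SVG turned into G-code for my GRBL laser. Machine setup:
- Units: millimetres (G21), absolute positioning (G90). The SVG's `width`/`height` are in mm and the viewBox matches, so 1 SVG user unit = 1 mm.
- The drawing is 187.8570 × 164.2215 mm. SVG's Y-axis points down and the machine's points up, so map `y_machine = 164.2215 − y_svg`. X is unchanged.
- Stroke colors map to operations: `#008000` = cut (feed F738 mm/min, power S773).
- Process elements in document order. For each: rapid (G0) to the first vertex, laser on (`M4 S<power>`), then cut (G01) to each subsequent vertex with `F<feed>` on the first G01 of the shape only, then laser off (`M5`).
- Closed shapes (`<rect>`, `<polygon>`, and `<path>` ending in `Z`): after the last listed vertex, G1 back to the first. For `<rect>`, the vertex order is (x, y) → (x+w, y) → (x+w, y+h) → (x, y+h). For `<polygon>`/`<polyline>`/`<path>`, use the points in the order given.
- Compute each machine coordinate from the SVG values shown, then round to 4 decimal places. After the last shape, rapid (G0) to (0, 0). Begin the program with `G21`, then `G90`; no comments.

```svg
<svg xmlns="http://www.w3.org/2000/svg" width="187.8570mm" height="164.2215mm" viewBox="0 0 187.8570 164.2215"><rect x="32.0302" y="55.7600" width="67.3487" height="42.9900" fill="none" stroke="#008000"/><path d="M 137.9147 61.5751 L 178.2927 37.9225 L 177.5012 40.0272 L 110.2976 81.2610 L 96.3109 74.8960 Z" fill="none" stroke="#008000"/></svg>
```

viewBox `0 0 187.8570 164.2215` with mm width/height → 1 unit = 1 mm. Flip: y_m = 164.2215 − y_svg.

**Shape 1** — `<rect>` rectangle, stroke `#008000` → cut (S773, F738). Machine vertices: (32.0302,108.4615) → (99.3789,108.4615) → (99.3789,65.4715) → (32.0302,65.4715) → (32.0302,108.4615). Closed: final G1 returns to the first vertex.

**Shape 2** — `<path>` closed polygon, stroke `#008000` → cut (S773, F738). Machine vertices: (137.9147,102.6464) → (178.2927,126.2990) → (177.5012,124.1943) → (110.2976,82.9605) → (96.3109,89.3255) → (137.9147,102.6464). Closed: final G1 returns to the first vertex.

G21
G90
G0 X32.0302 Y108.4615
M4 S773
G01 X99.3789 Y108.4615 F738
G01 X99.3789 Y65.4715
G01 X32.0302 Y65.4715
G01 X32.0302 Y108.4615
M5
G0 X137.9147 Y102.6464
M4 S773
G01 X178.2927 Y126.2990 F738
G01 X177.5012 Y124.1943
G01 X110.2976 Y82.9605
G01 X96.3109 Y89.3255
G01 X137.9147 Y102.6464
M5
G0 X0.0000 Y0.0000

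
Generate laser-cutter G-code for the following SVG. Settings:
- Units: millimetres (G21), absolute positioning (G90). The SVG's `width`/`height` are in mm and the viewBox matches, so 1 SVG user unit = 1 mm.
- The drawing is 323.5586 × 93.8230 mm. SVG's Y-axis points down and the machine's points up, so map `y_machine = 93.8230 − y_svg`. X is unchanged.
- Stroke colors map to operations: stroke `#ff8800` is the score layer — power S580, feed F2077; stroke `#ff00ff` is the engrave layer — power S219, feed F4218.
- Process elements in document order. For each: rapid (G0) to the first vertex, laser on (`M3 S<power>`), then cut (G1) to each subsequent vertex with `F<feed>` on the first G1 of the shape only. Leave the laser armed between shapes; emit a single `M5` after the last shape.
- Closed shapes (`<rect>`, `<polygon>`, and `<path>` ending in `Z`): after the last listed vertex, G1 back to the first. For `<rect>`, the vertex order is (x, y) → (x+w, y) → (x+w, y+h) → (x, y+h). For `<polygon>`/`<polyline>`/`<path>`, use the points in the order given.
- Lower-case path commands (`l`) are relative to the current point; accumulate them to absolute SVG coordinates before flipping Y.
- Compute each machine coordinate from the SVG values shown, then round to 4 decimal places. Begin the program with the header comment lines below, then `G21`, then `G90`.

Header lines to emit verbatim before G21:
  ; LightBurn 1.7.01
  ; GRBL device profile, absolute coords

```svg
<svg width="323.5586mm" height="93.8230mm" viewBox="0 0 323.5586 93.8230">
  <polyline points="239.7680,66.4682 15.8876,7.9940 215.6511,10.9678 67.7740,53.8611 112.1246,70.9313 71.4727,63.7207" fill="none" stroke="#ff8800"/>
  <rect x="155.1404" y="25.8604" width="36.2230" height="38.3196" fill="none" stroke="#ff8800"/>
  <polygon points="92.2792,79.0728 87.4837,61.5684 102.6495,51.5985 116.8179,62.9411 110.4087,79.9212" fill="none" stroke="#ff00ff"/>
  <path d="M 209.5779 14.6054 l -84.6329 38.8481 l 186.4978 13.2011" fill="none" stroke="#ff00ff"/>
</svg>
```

; LightBurn 1.7.01
; GRBL device profile, absolute coords
G21
G90
G0 X239.7680 Y27.3548
M3 S580
G1 X15.8876 Y85.8290 F2077
G1 X215.6511 Y82.8552
G1 X67.7740 Y39.9619
G1 X112.1246 Y22.8917
G1 X71.4727 Y30.1023
G0 X155.1404 Y67.9626
M3 S580
G1 X191.3634 Y67.9626 F2077
G1 X191.3634 Y29.6430
G1 X155.1404 Y29.6430
G1 X155.1404 Y67.9626
G0 X92.2792 Y14.7502
M3 S219
G1 X87.4837 Y32.2546 F4218
G1 X102.6495 Y42.2245
G1 X116.8179 Y30.8819
G1 X110.4087 Y13.9018
G1 X92.2792 Y14.7502
G0 X209.5779 Y79.2176
M3 S219
G1 X124.9450 Y40.3695 F4218
G1 X311.4428 Y27.1684
M5

1 u = 1 mm; y_m = 93.8230 − y.

[1] `<polyline>` open polyline, #ff8800→score S580 F2077: (239.7680,27.3548) → (15.8876,85.8290) → (215.6511,82.8552) → (67.7740,39.9619) → (112.1246,22.8917) → (71.4727,30.1023)

[2] `<rect>` rectangle, #ff8800→score S580 F2077: (155.1404,67.9626) → (191.3634,67.9626) → (191.3634,29.6430) → (155.1404,29.6430) → (155.1404,67.9626) (closed)

[3] `<polygon>` regular polygon, #ff00ff→engrave S219 F4218: (92.2792,14.7502) → (87.4837,32.2546) → (102.6495,42.2245) → (116.8179,30.8819) → (110.4087,13.9018) → (92.2792,14.7502) (closed)

[4] `<path>` open polyline, #ff00ff→engrave S219 F4218: (209.5779,79.2176) → (124.9450,40.3695) → (311.4428,27.1684)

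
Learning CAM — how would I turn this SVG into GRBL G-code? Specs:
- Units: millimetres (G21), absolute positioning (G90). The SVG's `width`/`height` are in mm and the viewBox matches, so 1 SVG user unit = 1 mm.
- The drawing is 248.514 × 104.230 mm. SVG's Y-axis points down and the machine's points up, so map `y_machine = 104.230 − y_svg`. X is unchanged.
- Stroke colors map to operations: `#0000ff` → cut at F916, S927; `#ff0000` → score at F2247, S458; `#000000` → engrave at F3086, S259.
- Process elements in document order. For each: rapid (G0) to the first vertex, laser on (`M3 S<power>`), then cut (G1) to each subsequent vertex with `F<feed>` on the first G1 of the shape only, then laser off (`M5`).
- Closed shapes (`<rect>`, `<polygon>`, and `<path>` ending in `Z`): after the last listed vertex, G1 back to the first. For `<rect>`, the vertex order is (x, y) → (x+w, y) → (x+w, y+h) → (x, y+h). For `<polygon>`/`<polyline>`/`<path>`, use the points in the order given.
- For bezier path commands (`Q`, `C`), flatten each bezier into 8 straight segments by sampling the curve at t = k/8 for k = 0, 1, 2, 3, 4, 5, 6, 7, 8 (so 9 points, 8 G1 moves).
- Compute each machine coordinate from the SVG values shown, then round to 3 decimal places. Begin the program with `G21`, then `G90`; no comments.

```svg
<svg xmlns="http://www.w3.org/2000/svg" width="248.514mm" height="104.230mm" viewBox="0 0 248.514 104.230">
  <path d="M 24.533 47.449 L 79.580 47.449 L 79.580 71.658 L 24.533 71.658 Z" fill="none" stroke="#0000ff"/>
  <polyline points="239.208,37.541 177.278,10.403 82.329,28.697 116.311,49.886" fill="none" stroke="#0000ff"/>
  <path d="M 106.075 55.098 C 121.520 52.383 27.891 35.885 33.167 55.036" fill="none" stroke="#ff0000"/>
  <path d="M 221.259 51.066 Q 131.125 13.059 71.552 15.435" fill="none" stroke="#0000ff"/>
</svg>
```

G21
G90
G0 X24.533 Y56.781
M3 S927
G1 X79.580 Y56.781 F916
G1 X79.580 Y32.572
G1 X24.533 Y32.572
G1 X24.533 Y56.781
M5
G0 X239.208 Y66.689
M3 S927
G1 X177.278 Y93.827 F916
G1 X82.329 Y75.533
G1 X116.311 Y54.344
M5
G0 X106.075 Y49.132
M3 S458
G1 X107.160 Y50.700 F2247
G1 X100.457 Y52.980
G1 X88.403 Y55.394
G1 X73.434 Y57.363
G1 X57.989 Y58.306
G1 X44.505 Y57.645
G1 X35.418 Y54.801
G1 X33.167 Y49.194
M5
G0 X221.259 Y53.164
M3 S927
G1 X199.203 Y62.035 F916
G1 X178.102 Y69.644
G1 X157.956 Y75.990
G1 X138.765 Y81.075
G1 X120.529 Y84.898
G1 X103.249 Y87.459
G1 X86.923 Y88.758
G1 X71.552 Y88.795
M5

Since the viewBox matches the mm dimensions, user units are millimetres directly. The only transform is the Y-flip y_m = 104.230 − y_svg.

Shape 1 is a rectangle drawn with `<path>`. Its stroke #0000ff means cut at S927, F916. After flipping Y the toolpath is (24.533,56.781) → (79.580,56.781) → (79.580,32.572) → (24.533,32.572) → (24.533,56.781), returning to the start.

Shape 2 is a open polyline drawn with `<polyline>`. Its stroke #0000ff means cut at S927, F916. After flipping Y the toolpath is (239.208,66.689) → (177.278,93.827) → (82.329,75.533) → (116.311,54.344).

Shape 3 is a cubic bezier drawn with `<path>`. Its stroke #ff0000 means score at S458, F2247. After flipping Y the toolpath is (106.075,49.132) → (107.160,50.700) → (100.457,52.980) → (88.403,55.394) → (73.434,57.363) → (57.989,58.306) → (44.505,57.645) → (35.418,54.801) → (33.167,49.194).

Shape 4 is a quadratic bezier drawn with `<path>`. Its stroke #0000ff means cut at S927, F916. After flipping Y the toolpath is (221.259,53.164) → (199.203,62.035) → (178.102,69.644) → (157.956,75.990) → (138.765,81.075) → (120.529,84.898) → (103.249,87.459) → (86.923,88.758) → (71.552,88.795).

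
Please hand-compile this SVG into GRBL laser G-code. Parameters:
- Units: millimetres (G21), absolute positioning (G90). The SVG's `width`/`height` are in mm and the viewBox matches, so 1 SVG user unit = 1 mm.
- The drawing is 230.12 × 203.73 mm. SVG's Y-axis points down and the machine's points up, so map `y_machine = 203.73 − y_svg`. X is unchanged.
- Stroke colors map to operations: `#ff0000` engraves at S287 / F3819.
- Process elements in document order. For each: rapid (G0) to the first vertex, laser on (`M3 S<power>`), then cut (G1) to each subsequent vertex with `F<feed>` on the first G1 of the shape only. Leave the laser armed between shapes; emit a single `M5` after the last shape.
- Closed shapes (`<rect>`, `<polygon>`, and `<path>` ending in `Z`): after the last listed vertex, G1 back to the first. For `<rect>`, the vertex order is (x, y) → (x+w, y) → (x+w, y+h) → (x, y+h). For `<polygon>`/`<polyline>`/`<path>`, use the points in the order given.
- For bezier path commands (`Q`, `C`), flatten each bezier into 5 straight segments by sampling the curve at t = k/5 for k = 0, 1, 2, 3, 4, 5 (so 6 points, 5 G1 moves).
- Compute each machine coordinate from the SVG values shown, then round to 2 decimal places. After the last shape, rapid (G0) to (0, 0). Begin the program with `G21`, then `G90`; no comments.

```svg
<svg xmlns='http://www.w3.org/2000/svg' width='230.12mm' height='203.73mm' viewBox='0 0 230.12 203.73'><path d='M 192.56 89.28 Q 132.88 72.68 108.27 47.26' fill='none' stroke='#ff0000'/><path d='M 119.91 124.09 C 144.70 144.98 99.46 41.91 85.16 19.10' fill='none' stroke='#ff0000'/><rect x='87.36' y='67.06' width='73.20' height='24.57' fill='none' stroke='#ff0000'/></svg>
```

G21
G90
G0 X192.56 Y114.45
M3 S287
G1 X170.09 Y121.44 F3819
G1 X150.43 Y129.14
G1 X133.57 Y137.55
G1 X119.52 Y146.65
G1 X108.27 Y156.47
G0 X119.91 Y79.64
M3 S287
G1 X127.19 Y80.35 F3819
G1 X122.51 Y101.00
G1 X110.71 Y131.80
G1 X96.65 Y162.95
G1 X85.16 Y184.63
G0 X87.36 Y136.67
M3 S287
G1 X160.56 Y136.67 F3819
G1 X160.56 Y112.10
G1 X87.36 Y112.10
G1 X87.36 Y136.67
M5
G0 X0.00 Y0.00

1 u = 1 mm; y_m = 203.73 − y.

[1] `<path>` quadratic bezier, #ff0000→engrave S287 F3819: (192.56,114.45) → (170.09,121.44) → (150.43,129.14) → (133.57,137.55) → (119.52,146.65) → (108.27,156.47)

[2] `<path>` cubic bezier, #ff0000→engrave S287 F3819: (119.91,79.64) → (127.19,80.35) → (122.51,101.00) → (110.71,131.80) → (96.65,162.95) → (85.16,184.63)

[3] `<rect>` rectangle, #ff0000→engrave S287 F3819: (87.36,136.67) → (160.56,136.67) → (160.56,112.10) → (87.36,112.10) → (87.36,136.67) (closed)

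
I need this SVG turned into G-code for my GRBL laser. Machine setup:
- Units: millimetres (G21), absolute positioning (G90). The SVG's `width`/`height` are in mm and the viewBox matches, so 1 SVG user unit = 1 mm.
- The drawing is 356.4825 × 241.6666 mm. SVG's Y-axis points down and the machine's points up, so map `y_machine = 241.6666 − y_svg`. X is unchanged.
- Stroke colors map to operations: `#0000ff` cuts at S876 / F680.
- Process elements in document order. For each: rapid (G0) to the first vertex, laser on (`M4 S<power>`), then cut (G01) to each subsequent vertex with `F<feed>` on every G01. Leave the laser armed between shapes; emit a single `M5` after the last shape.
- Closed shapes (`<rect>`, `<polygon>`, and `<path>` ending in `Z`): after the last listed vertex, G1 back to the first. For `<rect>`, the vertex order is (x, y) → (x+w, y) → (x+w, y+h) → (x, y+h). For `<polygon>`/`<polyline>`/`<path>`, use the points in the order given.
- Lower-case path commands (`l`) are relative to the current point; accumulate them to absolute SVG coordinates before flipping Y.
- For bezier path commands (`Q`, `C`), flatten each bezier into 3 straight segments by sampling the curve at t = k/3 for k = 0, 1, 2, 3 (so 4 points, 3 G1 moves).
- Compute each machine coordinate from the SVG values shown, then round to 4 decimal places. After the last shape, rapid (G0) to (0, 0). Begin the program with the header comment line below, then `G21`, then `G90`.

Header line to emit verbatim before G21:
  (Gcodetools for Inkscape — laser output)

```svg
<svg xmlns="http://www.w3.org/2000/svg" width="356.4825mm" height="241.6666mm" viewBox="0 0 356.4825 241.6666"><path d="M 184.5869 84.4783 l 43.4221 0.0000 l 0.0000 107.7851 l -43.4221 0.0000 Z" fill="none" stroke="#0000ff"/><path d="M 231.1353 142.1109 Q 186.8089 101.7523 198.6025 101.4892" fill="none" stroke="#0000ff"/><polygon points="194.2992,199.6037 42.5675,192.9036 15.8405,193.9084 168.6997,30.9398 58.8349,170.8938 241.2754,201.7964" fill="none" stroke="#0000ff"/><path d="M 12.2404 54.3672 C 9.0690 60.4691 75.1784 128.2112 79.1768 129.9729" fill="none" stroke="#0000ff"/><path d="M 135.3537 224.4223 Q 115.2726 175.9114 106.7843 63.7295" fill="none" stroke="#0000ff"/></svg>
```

(Gcodetools for Inkscape — laser output)
G21
G90
G0 X184.5869 Y157.1883
M4 S876
G01 X228.0090 Y157.1883 F680
G01 X228.0090 Y49.4032 F680
G01 X184.5869 Y49.4032 F680
G01 X184.5869 Y157.1883 F680
G0 X231.1353 Y99.5557
M4 S876
G01 X207.8199 Y122.0064 F680
G01 X196.9757 Y135.5469 F680
G01 X198.6025 Y140.1774 F680
G0 X194.2992 Y42.0629
M4 S876
G01 X42.5675 Y48.7630 F680
G01 X15.8405 Y47.7582 F680
G01 X168.6997 Y210.7268 F680
G01 X58.8349 Y70.7728 F680
G01 X241.2754 Y39.8702 F680
G01 X194.2992 Y42.0629 F680
G0 X12.2404 Y187.2994
M4 S876
G01 X27.2962 Y165.3775 F680
G01 X59.3411 Y130.7222 F680
G01 X79.1768 Y111.6937 F680
G0 X135.3537 Y17.2443
M4 S876
G01 X123.2544 Y56.6595 F680
G01 X113.7313 Y110.2237 F680
G01 X106.7843 Y177.9371 F680
M5
G0 X0.0000 Y0.0000

viewBox `0 0 356.4825 241.6666` with mm width/height → 1 unit = 1 mm. Flip: y_m = 241.6666 − y_svg.

**Shape 1** — `<path>` rectangle, stroke `#0000ff` → cut (S876, F680). Machine vertices: (184.5869,157.1883) → (228.0090,157.1883) → (228.0090,49.4032) → (184.5869,49.4032) → (184.5869,157.1883). Closed: final G1 returns to the first vertex.

**Shape 2** — `<path>` quadratic bezier, stroke `#0000ff` → cut (S876, F680). Control points (SVG): P0=(231.1353,142.1109), P1=(186.8089,101.7523), P2=(198.6025,101.4892); sampled at t=k/3. Machine vertices: (231.1353,99.5557) → (207.8199,122.0064) → (196.9757,135.5469) → (198.6025,140.1774). Open path.

**Shape 3** — `<polygon>` closed polygon, stroke `#0000ff` → cut (S876, F680). Machine vertices: (194.2992,42.0629) → (42.5675,48.7630) → (15.8405,47.7582) → (168.6997,210.7268) → (58.8349,70.7728) → (241.2754,39.8702) → (194.2992,42.0629). Closed: final G1 returns to the first vertex.

**Shape 4** — `<path>` cubic bezier, stroke `#0000ff` → cut (S876, F680). Control points (SVG): P0=(12.2404,54.3672), P1=(9.0690,60.4691), P2=(75.1784,128.2112), P3=(79.1768,129.9729); sampled at t=k/3. Machine vertices: (12.2404,187.2994) → (27.2962,165.3775) → (59.3411,130.7222) → (79.1768,111.6937). Open path.

**Shape 5** — `<path>` quadratic bezier, stroke `#0000ff` → cut (S876, F680). Control points (SVG): P0=(135.3537,224.4223), P1=(115.2726,175.9114), P2=(106.7843,63.7295); sampled at t=k/3. Machine vertices: (135.3537,17.2443) → (123.2544,56.6595) → (113.7313,110.2237) → (106.7843,177.9371). Open path.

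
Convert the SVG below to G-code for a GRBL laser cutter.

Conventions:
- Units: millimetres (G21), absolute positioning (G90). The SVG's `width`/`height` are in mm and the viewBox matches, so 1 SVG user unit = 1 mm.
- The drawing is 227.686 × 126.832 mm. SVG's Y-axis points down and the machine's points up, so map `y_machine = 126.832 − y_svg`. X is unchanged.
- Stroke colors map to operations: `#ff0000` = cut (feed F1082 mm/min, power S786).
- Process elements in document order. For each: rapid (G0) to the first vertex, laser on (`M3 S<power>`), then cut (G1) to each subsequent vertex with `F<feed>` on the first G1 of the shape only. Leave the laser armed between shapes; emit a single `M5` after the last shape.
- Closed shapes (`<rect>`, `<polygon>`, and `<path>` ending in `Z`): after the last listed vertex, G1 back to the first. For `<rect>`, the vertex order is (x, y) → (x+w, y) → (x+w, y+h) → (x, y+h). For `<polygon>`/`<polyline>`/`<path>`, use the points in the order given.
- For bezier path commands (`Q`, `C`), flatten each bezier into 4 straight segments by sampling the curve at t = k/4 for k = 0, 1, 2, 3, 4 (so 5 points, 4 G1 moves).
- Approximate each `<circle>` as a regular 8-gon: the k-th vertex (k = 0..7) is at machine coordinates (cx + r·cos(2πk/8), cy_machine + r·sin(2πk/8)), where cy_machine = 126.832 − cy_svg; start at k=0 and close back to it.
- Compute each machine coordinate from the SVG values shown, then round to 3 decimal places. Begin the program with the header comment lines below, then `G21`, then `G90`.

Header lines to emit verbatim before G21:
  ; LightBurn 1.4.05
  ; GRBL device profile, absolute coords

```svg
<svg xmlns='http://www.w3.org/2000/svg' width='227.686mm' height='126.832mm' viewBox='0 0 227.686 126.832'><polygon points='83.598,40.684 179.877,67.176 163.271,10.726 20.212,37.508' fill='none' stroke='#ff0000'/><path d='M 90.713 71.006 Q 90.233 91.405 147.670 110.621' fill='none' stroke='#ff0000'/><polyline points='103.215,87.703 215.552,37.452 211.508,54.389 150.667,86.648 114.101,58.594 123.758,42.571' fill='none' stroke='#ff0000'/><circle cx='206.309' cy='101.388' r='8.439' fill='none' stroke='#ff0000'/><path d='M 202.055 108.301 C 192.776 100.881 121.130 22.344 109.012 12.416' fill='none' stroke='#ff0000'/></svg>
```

; LightBurn 1.4.05
; GRBL device profile, absolute coords
G21
G90
G0 X83.598 Y86.148
M3 S786
G1 X179.877 Y59.656 F1082
G1 X163.271 Y116.106
G1 X20.212 Y89.324
G1 X83.598 Y86.148
G0 X90.713 Y55.826
M3 S786
G1 X94.093 Y45.700 F1082
G1 X104.712 Y35.723
G1 X122.571 Y25.893
G1 X147.670 Y16.211
G0 X103.215 Y39.129
M3 S786
G1 X215.552 Y89.380 F1082
G1 X211.508 Y72.443
G1 X150.667 Y40.184
G1 X114.101 Y68.238
G1 X123.758 Y84.261
G0 X214.748 Y25.444
M3 S786
G1 X212.276 Y31.411 F1082
G1 X206.309 Y33.883
G1 X200.342 Y31.411
G1 X197.870 Y25.444
G1 X200.342 Y19.477
G1 X206.309 Y17.005
G1 X212.276 Y19.477
G1 X214.748 Y25.444
G0 X202.055 Y18.531
M3 S786
G1 X185.307 Y35.247 F1082
G1 X156.598 Y65.533
G1 X127.357 Y96.289
G1 X109.012 Y114.416
M5

1 u = 1 mm; y_m = 126.832 − y.

[1] `<polygon>` closed polygon, #ff0000→cut S786 F1082: (83.598,86.148) → (179.877,59.656) → (163.271,116.106) → (20.212,89.324) → (83.598,86.148) (closed)

[2] `<path>` quadratic bezier, #ff0000→cut S786 F1082: (90.713,55.826) → (94.093,45.700) → (104.712,35.723) → (122.571,25.893) → (147.670,16.211)

[3] `<polyline>` open polyline, #ff0000→cut S786 F1082: (103.215,39.129) → (215.552,89.380) → (211.508,72.443) → (150.667,40.184) → (114.101,68.238) → (123.758,84.261)

[4] `<circle>` circle, #ff0000→cut S786 F1082: (214.748,25.444) → (212.276,31.411) → (206.309,33.883) → (200.342,31.411) → (197.870,25.444) → (200.342,19.477) → (206.309,17.005) → (212.276,19.477) → (214.748,25.444) (closed)

[5] `<path>` cubic bezier, #ff0000→cut S786 F1082: (202.055,18.531) → (185.307,35.247) → (156.598,65.533) → (127.357,96.289) → (109.012,114.416)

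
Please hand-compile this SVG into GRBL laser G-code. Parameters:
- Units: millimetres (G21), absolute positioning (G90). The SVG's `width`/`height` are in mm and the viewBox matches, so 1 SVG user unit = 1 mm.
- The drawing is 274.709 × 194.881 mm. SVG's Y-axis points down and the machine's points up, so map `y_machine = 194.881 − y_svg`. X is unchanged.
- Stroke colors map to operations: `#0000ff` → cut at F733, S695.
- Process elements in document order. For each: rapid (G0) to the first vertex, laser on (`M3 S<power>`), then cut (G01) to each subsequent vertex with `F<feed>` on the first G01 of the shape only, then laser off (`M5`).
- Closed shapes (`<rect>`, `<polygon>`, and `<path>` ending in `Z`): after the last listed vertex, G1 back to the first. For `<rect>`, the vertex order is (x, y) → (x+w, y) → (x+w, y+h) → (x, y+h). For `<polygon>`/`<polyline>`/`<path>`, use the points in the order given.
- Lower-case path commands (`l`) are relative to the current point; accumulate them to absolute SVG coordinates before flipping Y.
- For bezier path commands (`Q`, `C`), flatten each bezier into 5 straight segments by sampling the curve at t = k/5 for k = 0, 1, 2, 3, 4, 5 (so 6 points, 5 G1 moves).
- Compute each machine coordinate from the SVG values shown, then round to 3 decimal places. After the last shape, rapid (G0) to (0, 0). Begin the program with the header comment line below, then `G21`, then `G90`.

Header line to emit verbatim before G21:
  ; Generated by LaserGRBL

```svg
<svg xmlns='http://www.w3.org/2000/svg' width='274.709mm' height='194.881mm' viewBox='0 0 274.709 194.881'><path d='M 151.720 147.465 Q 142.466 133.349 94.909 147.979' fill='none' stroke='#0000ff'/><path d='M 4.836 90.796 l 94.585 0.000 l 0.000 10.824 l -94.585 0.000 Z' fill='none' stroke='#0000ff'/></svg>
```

; Generated by LaserGRBL
G21
G90
G0 X151.720 Y47.416
M3 S695
G01 X146.486 Y51.913 F733
G01 X138.188 Y54.109
G01 X126.826 Y54.007
G01 X112.400 Y51.604
G01 X94.909 Y46.902
M5
G0 X4.836 Y104.085
M3 S695
G01 X99.421 Y104.085 F733
G01 X99.421 Y93.261
G01 X4.836 Y93.261
G01 X4.836 Y104.085
M5
G0 X0.000 Y0.000

1 u = 1 mm; y_m = 194.881 − y.

[1] `<path>` quadratic bezier, #0000ff→cut S695 F733: (151.720,47.416) → (146.486,51.913) → (138.188,54.109) → (126.826,54.007) → (112.400,51.604) → (94.909,46.902)

[2] `<path>` rectangle, #0000ff→cut S695 F733: (4.836,104.085) → (99.421,104.085) → (99.421,93.261) → (4.836,93.261) → (4.836,104.085) (closed)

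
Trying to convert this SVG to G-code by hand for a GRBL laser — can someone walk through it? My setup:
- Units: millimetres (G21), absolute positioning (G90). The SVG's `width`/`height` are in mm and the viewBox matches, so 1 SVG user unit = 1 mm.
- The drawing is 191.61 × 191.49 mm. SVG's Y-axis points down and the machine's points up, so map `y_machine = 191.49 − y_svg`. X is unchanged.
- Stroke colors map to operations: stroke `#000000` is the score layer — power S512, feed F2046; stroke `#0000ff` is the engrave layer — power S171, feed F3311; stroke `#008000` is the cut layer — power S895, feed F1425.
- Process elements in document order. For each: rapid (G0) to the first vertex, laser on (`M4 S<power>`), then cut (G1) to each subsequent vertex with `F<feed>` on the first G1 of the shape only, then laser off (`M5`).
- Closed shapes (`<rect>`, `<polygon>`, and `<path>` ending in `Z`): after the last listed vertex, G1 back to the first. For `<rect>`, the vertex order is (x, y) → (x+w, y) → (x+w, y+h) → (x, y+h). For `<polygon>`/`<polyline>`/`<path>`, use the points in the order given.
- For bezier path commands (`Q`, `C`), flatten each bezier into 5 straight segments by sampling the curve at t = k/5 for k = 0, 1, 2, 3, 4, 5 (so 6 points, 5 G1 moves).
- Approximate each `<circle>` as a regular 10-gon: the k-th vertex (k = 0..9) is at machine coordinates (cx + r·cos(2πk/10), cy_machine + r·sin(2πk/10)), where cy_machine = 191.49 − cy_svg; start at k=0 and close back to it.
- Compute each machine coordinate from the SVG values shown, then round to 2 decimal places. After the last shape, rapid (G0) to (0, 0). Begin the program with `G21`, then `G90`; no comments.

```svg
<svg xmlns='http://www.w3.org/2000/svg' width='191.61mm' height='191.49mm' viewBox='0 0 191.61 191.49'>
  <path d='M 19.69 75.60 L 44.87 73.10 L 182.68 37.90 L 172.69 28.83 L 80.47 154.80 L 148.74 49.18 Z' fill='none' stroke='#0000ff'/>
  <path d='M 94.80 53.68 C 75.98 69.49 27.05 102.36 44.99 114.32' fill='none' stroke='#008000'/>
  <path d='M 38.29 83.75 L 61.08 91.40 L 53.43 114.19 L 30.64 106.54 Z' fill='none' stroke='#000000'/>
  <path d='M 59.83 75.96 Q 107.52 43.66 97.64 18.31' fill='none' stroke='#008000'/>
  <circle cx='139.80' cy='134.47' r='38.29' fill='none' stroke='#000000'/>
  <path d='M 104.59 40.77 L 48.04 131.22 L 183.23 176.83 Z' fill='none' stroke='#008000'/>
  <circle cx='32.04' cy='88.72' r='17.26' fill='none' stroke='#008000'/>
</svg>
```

G21
G90
G0 X19.69 Y115.89
M4 S171
G1 X44.87 Y118.39 F3311
G1 X182.68 Y153.59
G1 X172.69 Y162.66
G1 X80.47 Y36.69
G1 X148.74 Y142.31
G1 X19.69 Y115.89
M5
G0 X94.80 Y137.81
M4 S895
G1 X80.67 Y126.58 F1425
G1 X63.97 Y113.08
G1 X49.35 Y99.13
G1 X41.47 Y86.55
G1 X44.99 Y77.17
M5
G0 X38.29 Y107.74
M4 S512
G1 X61.08 Y100.09 F2046
G1 X53.43 Y77.30
G1 X30.64 Y84.95
G1 X38.29 Y107.74
M5
G0 X59.83 Y115.53
M4 S895
G1 X76.60 Y128.17 F1425
G1 X88.77 Y140.26
G1 X96.33 Y151.79
G1 X99.29 Y162.76
G1 X97.64 Y173.18
M5
G0 X178.09 Y57.02
M4 S512
G1 X170.78 Y79.53 F2046
G1 X151.63 Y93.44
G1 X127.97 Y93.44
G1 X108.82 Y79.53
G1 X101.51 Y57.02
G1 X108.82 Y34.51
G1 X127.97 Y20.60
G1 X151.63 Y20.60
G1 X170.78 Y34.51
G1 X178.09 Y57.02
M5
G0 X104.59 Y150.72
M4 S895
G1 X48.04 Y60.27 F1425
G1 X183.23 Y14.66
G1 X104.59 Y150.72
M5
G0 X49.30 Y102.77
M4 S895
G1 X46.00 Y112.92 F1425
G1 X37.37 Y119.19
G1 X26.71 Y119.19
G1 X18.08 Y112.92
G1 X14.78 Y102.77
G1 X18.08 Y92.62
G1 X26.71 Y86.35
G1 X37.37 Y86.35
G1 X46.00 Y92.62
G1 X49.30 Y102.77
M5
G0 X0.00 Y0.00

viewBox `0 0 191.61 191.49` with mm width/height → 1 unit = 1 mm. Flip: y_m = 191.49 − y_svg.

**Shape 1** — `<path>` closed polygon, stroke `#0000ff` → engrave (S171, F3311). Machine vertices: (19.69,115.89) → (44.87,118.39) → (182.68,153.59) → (172.69,162.66) → (80.47,36.69) → (148.74,142.31) → (19.69,115.89). Closed: final G1 returns to the first vertex.

**Shape 2** — `<path>` cubic bezier, stroke `#008000` → cut (S895, F1425). Control points (SVG): P0=(94.80,53.68), P1=(75.98,69.49), P2=(27.05,102.36), P3=(44.99,114.32); sampled at t=k/5. Machine vertices: (94.80,137.81) → (80.67,126.58) → (63.97,113.08) → (49.35,99.13) → (41.47,86.55) → (44.99,77.17). Open path.

**Shape 3** — `<path>` regular polygon, stroke `#000000` → score (S512, F2046). Machine vertices: (38.29,107.74) → (61.08,100.09) → (53.43,77.30) → (30.64,84.95) → (38.29,107.74). Closed: final G1 returns to the first vertex.

**Shape 4** — `<path>` quadratic bezier, stroke `#008000` → cut (S895, F1425). Control points (SVG): P0=(59.83,75.96), P1=(107.52,43.66), P2=(97.64,18.31); sampled at t=k/5. Machine vertices: (59.83,115.53) → (76.60,128.17) → (88.77,140.26) → (96.33,151.79) → (99.29,162.76) → (97.64,173.18). Open path.

**Shape 5** — `<circle>` circle, stroke `#000000` → score (S512, F2046). Machine vertices: (178.09,57.02) → (170.78,79.53) → (151.63,93.44) → (127.97,93.44) → (108.82,79.53) → (101.51,57.02) → (108.82,34.51) → (127.97,20.60) → (151.63,20.60) → (170.78,34.51) → (178.09,57.02). Closed: final G1 returns to the first vertex.

**Shape 6** — `<path>` closed polygon, stroke `#008000` → cut (S895, F1425). Machine vertices: (104.59,150.72) → (48.04,60.27) → (183.23,14.66) → (104.59,150.72). Closed: final G1 returns to the first vertex.

**Shape 7** — `<circle>` circle, stroke `#008000` → cut (S895, F1425). Machine vertices: (49.30,102.77) → (46.00,112.92) → (37.37,119.19) → (26.71,119.19) → (18.08,112.92) → (14.78,102.77) → (18.08,92.62) → (26.71,86.35) → (37.37,86.35) → (46.00,92.62) → (49.30,102.77). Closed: final G1 returns to the first vertex.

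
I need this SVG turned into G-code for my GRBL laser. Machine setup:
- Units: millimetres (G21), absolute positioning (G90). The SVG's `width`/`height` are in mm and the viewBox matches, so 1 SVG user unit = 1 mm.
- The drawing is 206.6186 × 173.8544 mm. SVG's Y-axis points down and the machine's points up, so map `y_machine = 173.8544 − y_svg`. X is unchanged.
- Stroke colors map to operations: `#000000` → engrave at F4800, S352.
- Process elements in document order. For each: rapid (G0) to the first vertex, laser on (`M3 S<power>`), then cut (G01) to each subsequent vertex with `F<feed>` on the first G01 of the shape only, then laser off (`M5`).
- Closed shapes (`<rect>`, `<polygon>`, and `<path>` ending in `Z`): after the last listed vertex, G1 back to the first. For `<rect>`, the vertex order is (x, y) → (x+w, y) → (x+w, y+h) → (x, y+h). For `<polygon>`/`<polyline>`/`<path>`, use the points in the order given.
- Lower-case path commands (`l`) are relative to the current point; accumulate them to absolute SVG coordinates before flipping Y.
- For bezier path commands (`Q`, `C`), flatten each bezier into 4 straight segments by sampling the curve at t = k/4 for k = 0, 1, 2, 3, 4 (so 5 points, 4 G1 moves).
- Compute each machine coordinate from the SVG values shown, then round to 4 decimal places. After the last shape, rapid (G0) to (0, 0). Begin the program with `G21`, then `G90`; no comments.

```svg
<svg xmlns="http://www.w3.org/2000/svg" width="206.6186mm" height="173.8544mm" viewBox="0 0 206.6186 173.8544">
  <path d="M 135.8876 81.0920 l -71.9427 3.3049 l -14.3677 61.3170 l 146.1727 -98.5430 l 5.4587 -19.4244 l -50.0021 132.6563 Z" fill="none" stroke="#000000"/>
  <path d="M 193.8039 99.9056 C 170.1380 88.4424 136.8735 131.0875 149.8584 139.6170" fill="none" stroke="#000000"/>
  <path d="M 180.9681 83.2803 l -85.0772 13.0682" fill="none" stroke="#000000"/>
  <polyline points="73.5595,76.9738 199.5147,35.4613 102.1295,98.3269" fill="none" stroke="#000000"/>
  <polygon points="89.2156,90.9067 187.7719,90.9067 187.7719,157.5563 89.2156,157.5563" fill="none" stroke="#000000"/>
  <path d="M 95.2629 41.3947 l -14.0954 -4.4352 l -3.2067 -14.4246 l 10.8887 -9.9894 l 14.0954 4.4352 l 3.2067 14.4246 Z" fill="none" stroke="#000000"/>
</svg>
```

1 u = 1 mm; y_m = 173.8544 − y.

[1] `<path>` closed polygon, #000000→engrave S352 F4800: (135.8876,92.7624) → (63.9449,89.4575) → (49.5772,28.1405) → (195.7499,126.6835) → (201.2086,146.1079) → (151.2065,13.4516) → (135.8876,92.7624) (closed)

[2] `<path>` cubic bezier, #000000→engrave S352 F4800: (193.8039,73.9488) → (175.1274,73.7794) → (158.0871,61.5904) → (147.9189,45.6527) → (149.8584,34.2374)

[3] `<path>` line segment, #000000→engrave S352 F4800: (180.9681,90.5741) → (95.8909,77.5059)

[4] `<polyline>` open polyline, #000000→engrave S352 F4800: (73.5595,96.8806) → (199.5147,138.3931) → (102.1295,75.5275)

[5] `<polygon>` rectangle, #000000→engrave S352 F4800: (89.2156,82.9477) → (187.7719,82.9477) → (187.7719,16.2981) → (89.2156,16.2981) → (89.2156,82.9477) (closed)

[6] `<path>` regular polygon, #000000→engrave S352 F4800: (95.2629,132.4597) → (81.1675,136.8949) → (77.9608,151.3195) → (88.8495,161.3089) → (102.9449,156.8737) → (106.1516,142.4491) → (95.2629,132.4597) (closed)

G21
G90
G0 X135.8876 Y92.7624
M3 S352
G01 X63.9449 Y89.4575 F4800
G01 X49.5772 Y28.1405
G01 X195.7499 Y126.6835
G01 X201.2086 Y146.1079
G01 X151.2065 Y13.4516
G01 X135.8876 Y92.7624
M5
G0 X193.8039 Y73.9488
M3 S352
G01 X175.1274 Y73.7794 F4800
G01 X158.0871 Y61.5904
G01 X147.9189 Y45.6527
G01 X149.8584 Y34.2374
M5
G0 X180.9681 Y90.5741
M3 S352
G01 X95.8909 Y77.5059 F4800
M5
G0 X73.5595 Y96.8806
M3 S352
G01 X199.5147 Y138.3931 F4800
G01 X102.1295 Y75.5275
M5
G0 X89.2156 Y82.9477
M3 S352
G01 X187.7719 Y82.9477 F4800
G01 X187.7719 Y16.2981
G01 X89.2156 Y16.2981
G01 X89.2156 Y82.9477
M5
G0 X95.2629 Y132.4597
M3 S352
G01 X81.1675 Y136.8949 F4800
G01 X77.9608 Y151.3195
G01 X88.8495 Y161.3089
G01 X102.9449 Y156.8737
G01 X106.1516 Y142.4491
G01 X95.2629 Y132.4597
M5
G0 X0.0000 Y0.0000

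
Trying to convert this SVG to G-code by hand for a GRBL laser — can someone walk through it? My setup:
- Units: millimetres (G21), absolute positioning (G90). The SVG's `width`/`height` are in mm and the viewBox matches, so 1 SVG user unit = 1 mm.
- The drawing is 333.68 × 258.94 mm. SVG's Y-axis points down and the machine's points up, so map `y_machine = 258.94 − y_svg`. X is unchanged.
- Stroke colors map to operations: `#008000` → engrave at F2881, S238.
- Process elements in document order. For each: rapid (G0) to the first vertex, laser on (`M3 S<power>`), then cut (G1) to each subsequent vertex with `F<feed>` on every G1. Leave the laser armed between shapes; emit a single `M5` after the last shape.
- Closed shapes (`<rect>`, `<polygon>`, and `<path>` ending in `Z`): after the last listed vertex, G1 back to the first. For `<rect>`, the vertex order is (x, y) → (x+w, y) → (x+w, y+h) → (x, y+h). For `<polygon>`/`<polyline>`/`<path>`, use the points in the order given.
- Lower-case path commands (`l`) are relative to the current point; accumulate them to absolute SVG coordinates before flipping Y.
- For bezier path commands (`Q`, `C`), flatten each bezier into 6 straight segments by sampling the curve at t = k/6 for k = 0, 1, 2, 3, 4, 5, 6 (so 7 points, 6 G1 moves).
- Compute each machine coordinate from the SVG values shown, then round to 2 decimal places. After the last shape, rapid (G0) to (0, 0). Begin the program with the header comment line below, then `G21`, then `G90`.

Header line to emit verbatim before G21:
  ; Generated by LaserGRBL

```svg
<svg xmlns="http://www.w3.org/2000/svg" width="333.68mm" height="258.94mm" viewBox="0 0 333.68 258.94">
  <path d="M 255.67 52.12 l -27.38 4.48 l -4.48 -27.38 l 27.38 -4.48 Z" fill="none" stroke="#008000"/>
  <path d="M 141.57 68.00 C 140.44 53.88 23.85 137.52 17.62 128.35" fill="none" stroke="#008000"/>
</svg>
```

; Generated by LaserGRBL
G21
G90
G0 X255.67 Y206.82
M3 S238
G1 X228.29 Y202.34 F2881
G1 X223.81 Y229.72 F2881
G1 X251.19 Y234.20 F2881
G1 X255.67 Y206.82 F2881
G0 X141.57 Y190.94
M3 S238
G1 X132.43 Y190.74 F2881
G1 X110.32 Y179.53 F2881
G1 X81.51 Y162.62 F2881
G1 X52.27 Y145.30 F2881
G1 X28.89 Y132.86 F2881
G1 X17.62 Y130.59 F2881
M5
G0 X0.00 Y0.00

1 u = 1 mm; y_m = 258.94 − y.

[1] `<path>` regular polygon, #008000→engrave S238 F2881: (255.67,206.82) → (228.29,202.34) → (223.81,229.72) → (251.19,234.20) → (255.67,206.82) (closed)

[2] `<path>` cubic bezier, #008000→engrave S238 F2881: (141.57,190.94) → (132.43,190.74) → (110.32,179.53) → (81.51,162.62) → (52.27,145.30) → (28.89,132.86) → (17.62,130.59)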